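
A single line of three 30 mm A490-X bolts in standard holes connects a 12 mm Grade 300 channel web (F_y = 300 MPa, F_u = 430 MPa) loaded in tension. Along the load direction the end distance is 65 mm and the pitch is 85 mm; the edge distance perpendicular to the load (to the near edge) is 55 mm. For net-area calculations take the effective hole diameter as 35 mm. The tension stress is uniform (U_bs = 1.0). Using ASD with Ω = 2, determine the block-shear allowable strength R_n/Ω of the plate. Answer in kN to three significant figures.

Shear plane L_v = 65 + 2·85 = 235 mm; A_gv = 235 × 12 = 2820 mm².
A_nv = (235 − 2.5·35) × 12 = 1770 mm².
A_nt = (55 − 0.5·35) × 12 = 450 mm².
0.6 F_u A_nv = 456.7 kN; 0.6 F_y A_gv = 507.6 kN → shear rupture governs the shear term.
R_n = 456.7 + 1.0 × 430 × 450 / 1000 = 650.2 kN.
Allowable strength R_n/Ω = 650.2 / 2 = 325 kN.

325 kN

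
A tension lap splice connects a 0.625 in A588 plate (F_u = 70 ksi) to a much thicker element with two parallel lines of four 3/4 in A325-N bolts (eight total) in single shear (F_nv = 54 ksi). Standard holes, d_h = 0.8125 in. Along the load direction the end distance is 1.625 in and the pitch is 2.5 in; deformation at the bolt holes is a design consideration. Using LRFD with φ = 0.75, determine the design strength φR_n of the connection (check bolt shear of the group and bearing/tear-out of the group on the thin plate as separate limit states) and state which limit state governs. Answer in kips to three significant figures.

Bolt shear: A_b = π·0.75²/4 = 0.4418 in²; R_n = 54 × 0.4418 × 8 × 1 = 190.9 kips → 0.75 × 190.9 = 143 kips.
Bearing (1.2 l_c t F_u ≤ 2.4 d t F_u): upper limit = 2.4·0.75·0.625·70 = 78.75 kips.
  Edge l_c = 1.625 − 0.8125/2 = 1.219 → r_n = 63.98 kips; interior l_c = 2.5 − 0.8125 = 1.688 → r_n = 78.75 kips.
  R_n,bearing = 2·63.98 + 6·78.75 = 600.5 kips → 0.75 × 600.5 = 450 kips.
Bolt shear governs: 143 kips.

143 kips (bolt shear governs)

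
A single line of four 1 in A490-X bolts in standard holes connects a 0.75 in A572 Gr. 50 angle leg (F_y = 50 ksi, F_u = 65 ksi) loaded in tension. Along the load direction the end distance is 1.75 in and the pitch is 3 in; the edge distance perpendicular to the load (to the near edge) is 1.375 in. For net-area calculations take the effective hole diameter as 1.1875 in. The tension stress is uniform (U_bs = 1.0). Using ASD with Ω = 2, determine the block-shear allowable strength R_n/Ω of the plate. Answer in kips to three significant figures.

Shear plane L_v = 1.75 + 3·3 = 10.75 in; A_gv = 10.75 × 0.75 = 8.062 in².
A_nv = (10.75 − 3.5·1.1875) × 0.75 = 4.945 in².
A_nt = (1.375 − 0.5·1.1875) × 0.75 = 0.5859 in².
0.6 F_u A_nv = 192.9 kips; 0.6 F_y A_gv = 241.9 kips → shear rupture governs the shear term.
R_n = 192.9 + 1.0 × 65 × 0.5859 = 231 kips.
Allowable strength R_n/Ω = 231 / 2 = 115 kips.

115 kips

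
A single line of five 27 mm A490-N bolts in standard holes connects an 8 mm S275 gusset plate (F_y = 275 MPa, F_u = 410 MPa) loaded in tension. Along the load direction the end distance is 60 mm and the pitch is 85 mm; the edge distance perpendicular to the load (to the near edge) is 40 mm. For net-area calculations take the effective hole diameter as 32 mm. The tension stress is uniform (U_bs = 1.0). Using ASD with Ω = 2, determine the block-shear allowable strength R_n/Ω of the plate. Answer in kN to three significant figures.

Shear plane L_v = 60 + 4·85 = 400 mm; A_gv = 400 × 8 = 3200 mm².
A_nv = (400 − 4.5·32) × 8 = 2048 mm².
A_nt = (40 − 0.5·32) × 8 = 192 mm².
0.6 F_u A_nv = 503.8 kN; 0.6 F_y A_gv = 528 kN → shear rupture governs the shear term.
R_n = 503.8 + 1.0 × 410 × 192 / 1000 = 582.5 kN.
Allowable strength R_n/Ω = 582.5 / 2 = 291 kN.

291 kN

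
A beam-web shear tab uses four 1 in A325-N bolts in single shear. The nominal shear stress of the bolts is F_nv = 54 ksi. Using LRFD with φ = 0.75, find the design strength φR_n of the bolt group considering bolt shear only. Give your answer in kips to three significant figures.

127 kips

A_b = π × 1² / 4 = 0.7854 in².
R_n = F_nv · A_b · n · n_s = 54 × 0.7854 × 4 × 1 = 169.6 kips.
Design strength φR_n = 0.75 × 169.6 = 127 kips.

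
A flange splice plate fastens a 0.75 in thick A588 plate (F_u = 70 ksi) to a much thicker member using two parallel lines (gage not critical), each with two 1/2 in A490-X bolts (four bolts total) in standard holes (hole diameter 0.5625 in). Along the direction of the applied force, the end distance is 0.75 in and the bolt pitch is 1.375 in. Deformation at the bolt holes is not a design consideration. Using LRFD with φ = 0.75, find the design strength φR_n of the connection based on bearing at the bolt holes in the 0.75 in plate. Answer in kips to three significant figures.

151 kips

Per bolt r_n = 1.5 l_c t F_u ≤ 3.0 d t F_u; upper limit = 3.0 × 0.5 × 0.75 × 70 = 78.75 kips.
Edge bolt: l_c = 0.75 − 0.5625/2 = 0.4688 in → 1.5 × 0.4688 × 0.75 × 70 = 36.91 → r_n = 36.91 kips.
Interior bolts: l_c = 1.375 − 0.5625 = 0.8125 in → 1.5 × 0.8125 × 0.75 × 70 = 63.98 → r_n = 63.98 kips.
R_n = 2 × 36.91 + 2 × 63.98 = 201.8 kips.
Design strength φR_n = 0.75 × 201.8 = 151 kips.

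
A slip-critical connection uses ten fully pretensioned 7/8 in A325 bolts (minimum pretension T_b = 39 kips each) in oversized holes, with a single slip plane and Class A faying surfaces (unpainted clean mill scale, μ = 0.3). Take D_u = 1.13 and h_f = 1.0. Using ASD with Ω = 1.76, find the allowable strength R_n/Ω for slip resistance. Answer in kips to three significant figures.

75.1 kips

R_n = μ · D_u · h_f · T_b · n_s · n_b = 0.3 × 1.13 × 1.0 × 39 × 1 × 10 = 132.2 kips.
Allowable strength R_n/Ω = 132.2 / 1.76 = 75.1 kips.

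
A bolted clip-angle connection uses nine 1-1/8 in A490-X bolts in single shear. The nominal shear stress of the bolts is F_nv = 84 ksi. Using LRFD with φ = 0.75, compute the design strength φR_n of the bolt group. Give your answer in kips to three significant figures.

A_b = π × 1.125² / 4 = 0.994 in².
R_n = F_nv · A_b · n · n_s = 84 × 0.994 × 9 × 1 = 751.5 kips.
Design strength φR_n = 0.75 × 751.5 = 564 kips.

564 kips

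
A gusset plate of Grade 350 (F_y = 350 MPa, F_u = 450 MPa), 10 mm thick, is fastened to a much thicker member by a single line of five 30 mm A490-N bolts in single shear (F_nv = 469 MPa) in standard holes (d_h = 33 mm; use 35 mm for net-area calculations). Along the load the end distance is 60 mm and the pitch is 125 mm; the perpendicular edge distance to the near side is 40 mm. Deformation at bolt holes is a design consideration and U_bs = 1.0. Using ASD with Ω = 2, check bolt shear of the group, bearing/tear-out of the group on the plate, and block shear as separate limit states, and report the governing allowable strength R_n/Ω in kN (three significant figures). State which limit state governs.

594 kN (block shear governs)

Bolt shear: A_b = π·30²/4 = 706.9 mm²; R_n = 469 × 706.9 × 5 × 1 / 1000 = 1658 kN → 1658 / 2 = 829 kN.
Bearing: edge l_c = 43.5, r_n = 234.9 kN; interior l_c = 92, r_n = 324 kN; R_n = 234.9 + 4·324 = 1531 kN → 765 kN.
Block shear: A_gv = 5600, A_nv = 4025, A_nt = 225 mm²; R_n = min(0.6F_uA_nv, 0.6F_yA_gv) + U_bs·F_u·A_nt = 1188 kN → 594 kN.
Block shear governs: 594 kN.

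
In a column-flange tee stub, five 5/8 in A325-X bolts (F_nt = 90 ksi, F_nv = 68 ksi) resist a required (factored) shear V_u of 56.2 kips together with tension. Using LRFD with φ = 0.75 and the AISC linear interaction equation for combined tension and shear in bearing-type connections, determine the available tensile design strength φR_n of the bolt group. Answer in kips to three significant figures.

A_b = π·0.625²/4 = 0.3068 in²; f_rv = 56.2 / (5 × 0.3068) = 36.64 ksi.
F'_nt = 1.3 F_nt − (F_nt / φF_nv) f_rv = 1.3·90 − (90/(0.75·68))·36.64 = 52.35 ksi, capped at F_nt → F'_nt = 52.35 ksi.
R_n = F'_nt · A_b · n = 52.35 × 0.3068 × 5 = 80.3 kips.
Design strength φR_n = 0.75 × 80.3 = 60.2 kips.

60.2 kips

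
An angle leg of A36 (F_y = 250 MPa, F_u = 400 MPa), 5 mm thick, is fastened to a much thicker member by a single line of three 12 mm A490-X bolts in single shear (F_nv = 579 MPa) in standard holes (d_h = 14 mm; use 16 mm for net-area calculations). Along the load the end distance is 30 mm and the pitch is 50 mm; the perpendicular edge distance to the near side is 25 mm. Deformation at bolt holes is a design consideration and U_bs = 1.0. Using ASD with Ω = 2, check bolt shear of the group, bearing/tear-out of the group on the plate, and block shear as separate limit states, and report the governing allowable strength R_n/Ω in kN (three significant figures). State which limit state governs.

65.8 kN (block shear governs)

Bolt shear: A_b = π·12²/4 = 113.1 mm²; R_n = 579 × 113.1 × 3 × 1 / 1000 = 196.5 kN → 196.5 / 2 = 98.2 kN.
Bearing: edge l_c = 23, r_n = 55.2 kN; interior l_c = 36, r_n = 57.6 kN; R_n = 55.2 + 2·57.6 = 170.4 kN → 85.2 kN.
Block shear: A_gv = 650, A_nv = 450, A_nt = 85 mm²; R_n = min(0.6F_uA_nv, 0.6F_yA_gv) + U_bs·F_u·A_nt = 131.5 kN → 65.8 kN.
Block shear governs: 65.8 kN.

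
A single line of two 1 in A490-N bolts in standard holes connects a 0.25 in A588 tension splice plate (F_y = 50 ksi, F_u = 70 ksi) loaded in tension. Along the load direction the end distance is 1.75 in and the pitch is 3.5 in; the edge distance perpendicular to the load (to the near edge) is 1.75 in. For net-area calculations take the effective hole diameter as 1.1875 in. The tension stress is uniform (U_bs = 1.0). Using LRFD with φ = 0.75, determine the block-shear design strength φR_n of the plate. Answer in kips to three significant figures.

Shear plane L_v = 1.75 + 1·3.5 = 5.25 in; A_gv = 5.25 × 0.25 = 1.312 in².
A_nv = (5.25 − 1.5·1.1875) × 0.25 = 0.8672 in².
A_nt = (1.75 − 0.5·1.1875) × 0.25 = 0.2891 in².
0.6 F_u A_nv = 36.42 kips; 0.6 F_y A_gv = 39.38 kips → shear rupture governs the shear term.
R_n = 36.42 + 1.0 × 70 × 0.2891 = 56.66 kips.
Design strength φR_n = 0.75 × 56.66 = 42.5 kips.

42.5 kips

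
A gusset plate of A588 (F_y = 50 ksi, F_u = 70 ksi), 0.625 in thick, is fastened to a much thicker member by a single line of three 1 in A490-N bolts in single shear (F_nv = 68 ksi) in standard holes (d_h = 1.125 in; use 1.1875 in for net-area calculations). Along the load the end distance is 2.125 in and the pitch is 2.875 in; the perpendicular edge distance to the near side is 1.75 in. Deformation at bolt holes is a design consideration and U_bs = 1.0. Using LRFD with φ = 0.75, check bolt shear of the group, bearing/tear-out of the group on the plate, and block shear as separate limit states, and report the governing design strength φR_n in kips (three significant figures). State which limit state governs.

Bolt shear: A_b = π·1²/4 = 0.7854 in²; R_n = 68 × 0.7854 × 3 × 1 = 160.2 kips → 0.75 × 160.2 = 120 kips.
Bearing: edge l_c = 1.562, r_n = 82.03 kips; interior l_c = 1.75, r_n = 91.88 kips; R_n = 82.03 + 2·91.88 = 265.8 kips → 199 kips.
Block shear: A_gv = 4.922, A_nv = 3.066, A_nt = 0.7227 in²; R_n = min(0.6F_uA_nv, 0.6F_yA_gv) + U_bs·F_u·A_nt = 179.4 kips → 135 kips.
Bolt shear governs: 120 kips.

120 kips (bolt shear governs)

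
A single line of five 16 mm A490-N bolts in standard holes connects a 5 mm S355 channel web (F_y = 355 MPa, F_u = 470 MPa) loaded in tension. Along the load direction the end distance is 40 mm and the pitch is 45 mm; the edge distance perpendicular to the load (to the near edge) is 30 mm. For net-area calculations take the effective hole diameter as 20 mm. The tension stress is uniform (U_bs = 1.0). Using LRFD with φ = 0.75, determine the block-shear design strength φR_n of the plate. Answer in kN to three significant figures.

Shear plane L_v = 40 + 4·45 = 220 mm; A_gv = 220 × 5 = 1100 mm².
A_nv = (220 − 4.5·20) × 5 = 650 mm².
A_nt = (30 − 0.5·20) × 5 = 100 mm².
0.6 F_u A_nv = 183.3 kN; 0.6 F_y A_gv = 234.3 kN → shear rupture governs the shear term.
R_n = 183.3 + 1.0 × 470 × 100 / 1000 = 230.3 kN.
Design strength φR_n = 0.75 × 230.3 = 173 kN.

173 kN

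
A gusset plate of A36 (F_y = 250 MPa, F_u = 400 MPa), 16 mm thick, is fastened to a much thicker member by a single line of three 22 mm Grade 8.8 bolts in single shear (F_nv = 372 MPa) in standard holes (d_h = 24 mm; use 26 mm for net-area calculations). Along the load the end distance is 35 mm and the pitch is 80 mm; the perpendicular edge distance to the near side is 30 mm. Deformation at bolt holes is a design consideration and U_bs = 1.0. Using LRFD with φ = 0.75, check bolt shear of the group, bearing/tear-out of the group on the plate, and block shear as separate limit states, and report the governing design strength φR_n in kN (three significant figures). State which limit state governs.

Bolt shear: A_b = π·22²/4 = 380.1 mm²; R_n = 372 × 380.1 × 3 × 1 / 1000 = 424.2 kN → 0.75 × 424.2 = 318 kN.
Bearing: edge l_c = 23, r_n = 176.6 kN; interior l_c = 56, r_n = 337.9 kN; R_n = 176.6 + 2·337.9 = 852.5 kN → 639 kN.
Block shear: A_gv = 3120, A_nv = 2080, A_nt = 272 mm²; R_n = min(0.6F_uA_nv, 0.6F_yA_gv) + U_bs·F_u·A_nt = 576.8 kN → 433 kN.
Bolt shear governs: 318 kN.

318 kN (bolt shear governs)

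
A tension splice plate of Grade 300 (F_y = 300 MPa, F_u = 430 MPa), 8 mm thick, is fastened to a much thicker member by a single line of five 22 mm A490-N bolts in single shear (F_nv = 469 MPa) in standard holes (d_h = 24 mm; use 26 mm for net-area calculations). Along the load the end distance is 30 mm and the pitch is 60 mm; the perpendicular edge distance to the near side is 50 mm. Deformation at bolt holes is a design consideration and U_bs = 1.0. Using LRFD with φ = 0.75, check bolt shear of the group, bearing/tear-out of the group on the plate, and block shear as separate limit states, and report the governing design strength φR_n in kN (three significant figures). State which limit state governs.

Bolt shear: A_b = π·22²/4 = 380.1 mm²; R_n = 469 × 380.1 × 5 × 1 / 1000 = 891.4 kN → 0.75 × 891.4 = 669 kN.
Bearing: edge l_c = 18, r_n = 74.3 kN; interior l_c = 36, r_n = 148.6 kN; R_n = 74.3 + 4·148.6 = 668.7 kN → 502 kN.
Block shear: A_gv = 2160, A_nv = 1224, A_nt = 296 mm²; R_n = min(0.6F_uA_nv, 0.6F_yA_gv) + U_bs·F_u·A_nt = 443.1 kN → 332 kN.
Block shear governs: 332 kN.

332 kN (block shear governs)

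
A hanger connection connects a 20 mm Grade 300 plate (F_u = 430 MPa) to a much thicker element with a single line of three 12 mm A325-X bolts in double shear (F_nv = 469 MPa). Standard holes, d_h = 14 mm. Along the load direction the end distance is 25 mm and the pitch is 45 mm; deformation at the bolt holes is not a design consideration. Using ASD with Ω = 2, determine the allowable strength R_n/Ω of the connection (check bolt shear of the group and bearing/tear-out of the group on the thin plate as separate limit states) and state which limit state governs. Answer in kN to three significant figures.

Bolt shear: A_b = π·12²/4 = 113.1 mm²; R_n = 469 × 113.1 × 3 × 2 / 1000 = 318.3 kN → 318.3 / 2 = 159 kN.
Bearing (1.5 l_c t F_u ≤ 3.0 d t F_u): upper limit = 3.0·12·20·430 / 1000 = 309.6 kN.
  Edge l_c = 25 − 14/2 = 18 → r_n = 232.2 kN; interior l_c = 45 − 14 = 31 → r_n = 309.6 kN.
  R_n,bearing = 1·232.2 + 2·309.6 = 851.4 kN → 851.4 / 2 = 426 kN.
Bolt shear governs: 159 kN.

159 kN (bolt shear governs)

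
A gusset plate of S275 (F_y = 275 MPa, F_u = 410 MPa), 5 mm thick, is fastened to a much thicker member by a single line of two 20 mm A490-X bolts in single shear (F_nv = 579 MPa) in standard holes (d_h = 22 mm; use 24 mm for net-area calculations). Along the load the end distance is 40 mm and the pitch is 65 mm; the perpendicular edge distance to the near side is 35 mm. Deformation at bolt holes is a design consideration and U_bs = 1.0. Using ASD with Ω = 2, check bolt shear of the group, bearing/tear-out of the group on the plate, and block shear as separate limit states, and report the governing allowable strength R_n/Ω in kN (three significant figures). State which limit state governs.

66 kN (block shear governs)

Bolt shear: A_b = π·20²/4 = 314.2 mm²; R_n = 579 × 314.2 × 2 × 1 / 1000 = 363.8 kN → 363.8 / 2 = 182 kN.
Bearing: edge l_c = 29, r_n = 71.34 kN; interior l_c = 43, r_n = 98.4 kN; R_n = 71.34 + 1·98.4 = 169.7 kN → 84.9 kN.
Block shear: A_gv = 525, A_nv = 345, A_nt = 115 mm²; R_n = min(0.6F_uA_nv, 0.6F_yA_gv) + U_bs·F_u·A_nt = 132 kN → 66 kN.
Block shear governs: 66 kN.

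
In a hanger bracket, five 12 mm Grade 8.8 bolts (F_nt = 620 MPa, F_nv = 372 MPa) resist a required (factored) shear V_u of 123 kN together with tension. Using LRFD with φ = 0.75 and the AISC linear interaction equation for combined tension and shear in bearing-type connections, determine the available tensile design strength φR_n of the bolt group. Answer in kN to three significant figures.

A_b = π·12²/4 = 113.1 mm²; f_rv = 123 × 1000 / (5 × 113.1) = 217.5 MPa.
F'_nt = 1.3 F_nt − (F_nt / φF_nv) f_rv = 1.3·620 − (620/(0.75·372))·217.5 = 322.6 MPa, capped at F_nt → F'_nt = 322.6 MPa.
R_n = F'_nt · A_b · n = 322.6 × 113.1 × 5 / 1000 = 182.4 kN.
Design strength φR_n = 0.75 × 182.4 = 137 kN.

137 kN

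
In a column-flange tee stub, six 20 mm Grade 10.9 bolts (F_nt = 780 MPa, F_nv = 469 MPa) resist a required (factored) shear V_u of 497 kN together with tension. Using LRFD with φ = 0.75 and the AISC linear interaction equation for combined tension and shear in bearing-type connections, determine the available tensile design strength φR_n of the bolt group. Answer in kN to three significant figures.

A_b = π·20²/4 = 314.2 mm²; f_rv = 497 × 1000 / (6 × 314.2) = 263.7 MPa.
F'_nt = 1.3 F_nt − (F_nt / φF_nv) f_rv = 1.3·780 − (780/(0.75·469))·263.7 = 429.3 MPa, capped at F_nt → F'_nt = 429.3 MPa.
R_n = F'_nt · A_b · n = 429.3 × 314.2 × 6 / 1000 = 809.3 kN.
Design strength φR_n = 0.75 × 809.3 = 607 kN.

607 kN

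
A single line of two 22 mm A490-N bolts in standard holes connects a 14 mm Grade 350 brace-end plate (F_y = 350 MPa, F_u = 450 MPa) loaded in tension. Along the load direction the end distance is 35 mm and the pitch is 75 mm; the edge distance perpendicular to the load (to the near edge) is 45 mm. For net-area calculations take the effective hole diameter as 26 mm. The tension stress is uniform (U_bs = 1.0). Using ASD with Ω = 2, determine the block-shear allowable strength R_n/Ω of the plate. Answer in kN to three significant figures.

235 kN

Shear plane L_v = 35 + 1·75 = 110 mm; A_gv = 110 × 14 = 1540 mm².
A_nv = (110 − 1.5·26) × 14 = 994 mm².
A_nt = (45 − 0.5·26) × 14 = 448 mm².
0.6 F_u A_nv = 268.4 kN; 0.6 F_y A_gv = 323.4 kN → shear rupture governs the shear term.
R_n = 268.4 + 1.0 × 450 × 448 / 1000 = 470 kN.
Allowable strength R_n/Ω = 470 / 2 = 235 kN.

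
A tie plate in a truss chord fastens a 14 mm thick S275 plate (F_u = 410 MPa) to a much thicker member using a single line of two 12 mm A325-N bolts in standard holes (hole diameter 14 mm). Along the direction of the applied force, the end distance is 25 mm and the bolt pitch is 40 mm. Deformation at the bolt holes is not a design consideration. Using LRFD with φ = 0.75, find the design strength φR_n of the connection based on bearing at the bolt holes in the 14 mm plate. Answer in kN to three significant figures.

Per bolt r_n = 1.5 l_c t F_u ≤ 3.0 d t F_u; upper limit = 3.0 × 12 × 14 × 410 / 1000 = 206.6 kN.
Edge bolt: l_c = 25 − 14/2 = 18 mm → 1.5 × 18 × 14 × 410 / 1000 = 155 → r_n = 155 kN.
Interior bolts: l_c = 40 − 14 = 26 mm → 1.5 × 26 × 14 × 410 / 1000 = 223.9 → r_n = 206.6 kN.
R_n = 1 × 155 + 1 × 206.6 = 361.6 kN.
Design strength φR_n = 0.75 × 361.6 = 271 kN.

271 kN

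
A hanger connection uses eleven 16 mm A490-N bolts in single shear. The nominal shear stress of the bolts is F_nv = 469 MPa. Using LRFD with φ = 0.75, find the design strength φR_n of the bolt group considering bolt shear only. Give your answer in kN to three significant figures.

778 kN

A_b = π × 16² / 4 = 201.1 mm².
R_n = F_nv · A_b · n · n_s = 469 × 201.1 × 11 × 1 / 1000 = 1037 kN.
Design strength φR_n = 0.75 × 1037 = 778 kN.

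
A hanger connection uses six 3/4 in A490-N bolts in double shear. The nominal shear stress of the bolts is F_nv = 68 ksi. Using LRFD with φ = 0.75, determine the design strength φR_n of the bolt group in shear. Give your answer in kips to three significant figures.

A_b = π × 0.75² / 4 = 0.4418 in².
R_n = F_nv · A_b · n · n_s = 68 × 0.4418 × 6 × 2 = 360.5 kips.
Design strength φR_n = 0.75 × 360.5 = 270 kips.

270 kips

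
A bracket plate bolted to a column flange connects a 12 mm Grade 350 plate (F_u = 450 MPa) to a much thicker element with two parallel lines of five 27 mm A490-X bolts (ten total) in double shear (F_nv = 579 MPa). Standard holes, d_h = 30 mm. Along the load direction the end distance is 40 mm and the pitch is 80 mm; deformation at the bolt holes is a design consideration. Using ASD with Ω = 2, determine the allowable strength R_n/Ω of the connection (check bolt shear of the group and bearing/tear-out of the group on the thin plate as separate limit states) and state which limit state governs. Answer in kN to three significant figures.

Bolt shear: A_b = π·27²/4 = 572.6 mm²; R_n = 579 × 572.6 × 10 × 2 / 1000 = 6630 kN → 6630 / 2 = 3320 kN.
Bearing (1.2 l_c t F_u ≤ 2.4 d t F_u): upper limit = 2.4·27·12·450 / 1000 = 349.9 kN.
  Edge l_c = 40 − 30/2 = 25 → r_n = 162 kN; interior l_c = 80 − 30 = 50 → r_n = 324 kN.
  R_n,bearing = 2·162 + 8·324 = 2916 kN → 2916 / 2 = 1460 kN.
Bearing governs: 1460 kN.

1460 kN (bearing governs)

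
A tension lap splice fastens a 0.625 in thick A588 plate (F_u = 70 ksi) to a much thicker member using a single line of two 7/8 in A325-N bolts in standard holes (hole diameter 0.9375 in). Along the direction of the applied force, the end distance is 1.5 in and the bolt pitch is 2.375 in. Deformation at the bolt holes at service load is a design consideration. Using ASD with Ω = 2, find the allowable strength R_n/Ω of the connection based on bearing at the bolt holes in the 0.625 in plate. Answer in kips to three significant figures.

64.8 kips

Per bolt r_n = 1.2 l_c t F_u ≤ 2.4 d t F_u; upper limit = 2.4 × 0.875 × 0.625 × 70 = 91.88 kips.
Edge bolt: l_c = 1.5 − 0.9375/2 = 1.031 in → 1.2 × 1.031 × 0.625 × 70 = 54.14 → r_n = 54.14 kips.
Interior bolts: l_c = 2.375 − 0.9375 = 1.438 in → 1.2 × 1.438 × 0.625 × 70 = 75.47 → r_n = 75.47 kips.
R_n = 1 × 54.14 + 1 × 75.47 = 129.6 kips.
Allowable strength R_n/Ω = 129.6 / 2 = 64.8 kips.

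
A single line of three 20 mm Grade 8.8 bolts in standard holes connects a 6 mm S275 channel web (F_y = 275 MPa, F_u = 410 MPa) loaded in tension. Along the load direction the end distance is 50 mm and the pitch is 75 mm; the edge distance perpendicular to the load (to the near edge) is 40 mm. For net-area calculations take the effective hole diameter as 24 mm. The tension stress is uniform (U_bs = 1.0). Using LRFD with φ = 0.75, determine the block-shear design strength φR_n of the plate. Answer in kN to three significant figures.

200 kN

Shear plane L_v = 50 + 2·75 = 200 mm; A_gv = 200 × 6 = 1200 mm².
A_nv = (200 − 2.5·24) × 6 = 840 mm².
A_nt = (40 − 0.5·24) × 6 = 168 mm².
0.6 F_u A_nv = 206.6 kN; 0.6 F_y A_gv = 198 kN → shear yielding governs the shear term.
R_n = 198 + 1.0 × 410 × 168 / 1000 = 266.9 kN.
Design strength φR_n = 0.75 × 266.9 = 200 kN.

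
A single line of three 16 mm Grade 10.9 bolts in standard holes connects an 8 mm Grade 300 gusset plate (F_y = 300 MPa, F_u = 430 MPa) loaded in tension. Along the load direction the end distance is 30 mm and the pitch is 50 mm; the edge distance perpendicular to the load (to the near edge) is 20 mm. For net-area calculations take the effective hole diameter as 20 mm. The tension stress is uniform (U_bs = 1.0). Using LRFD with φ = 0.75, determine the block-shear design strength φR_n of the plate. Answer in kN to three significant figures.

Shear plane L_v = 30 + 2·50 = 130 mm; A_gv = 130 × 8 = 1040 mm².
A_nv = (130 − 2.5·20) × 8 = 640 mm².
A_nt = (20 − 0.5·20) × 8 = 80 mm².
0.6 F_u A_nv = 165.1 kN; 0.6 F_y A_gv = 187.2 kN → shear rupture governs the shear term.
R_n = 165.1 + 1.0 × 430 × 80 / 1000 = 199.5 kN.
Design strength φR_n = 0.75 × 199.5 = 150 kN.

150 kN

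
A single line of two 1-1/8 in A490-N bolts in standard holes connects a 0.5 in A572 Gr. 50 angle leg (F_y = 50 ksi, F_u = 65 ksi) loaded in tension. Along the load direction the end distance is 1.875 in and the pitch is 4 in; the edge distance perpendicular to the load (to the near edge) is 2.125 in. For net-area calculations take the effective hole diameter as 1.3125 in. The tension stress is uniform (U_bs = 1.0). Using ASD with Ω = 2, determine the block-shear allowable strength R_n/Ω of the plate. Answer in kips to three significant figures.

62 kips

Shear plane L_v = 1.875 + 1·4 = 5.875 in; A_gv = 5.875 × 0.5 = 2.938 in².
A_nv = (5.875 − 1.5·1.3125) × 0.5 = 1.953 in².
A_nt = (2.125 − 0.5·1.3125) × 0.5 = 0.7344 in².
0.6 F_u A_nv = 76.17 kips; 0.6 F_y A_gv = 88.12 kips → shear rupture governs the shear term.
R_n = 76.17 + 1.0 × 65 × 0.7344 = 123.9 kips.
Allowable strength R_n/Ω = 123.9 / 2 = 62 kips.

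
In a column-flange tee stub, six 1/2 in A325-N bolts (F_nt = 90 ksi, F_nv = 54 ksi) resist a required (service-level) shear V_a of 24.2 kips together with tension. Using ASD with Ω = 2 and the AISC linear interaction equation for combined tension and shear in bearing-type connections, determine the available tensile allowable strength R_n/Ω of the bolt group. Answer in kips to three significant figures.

A_b = π·0.5²/4 = 0.1963 in²; f_rv = 24.2 / (6 × 0.1963) = 20.54 ksi.
F'_nt = 1.3 F_nt − (Ω F_nt / F_nv) f_rv = 1.3·90 − (2·90/54)·20.54 = 48.53 ksi, capped at F_nt → F'_nt = 48.53 ksi.
R_n = F'_nt · A_b · n = 48.53 × 0.1963 × 6 = 57.17 kips.
Allowable strength R_n/Ω = 57.17 / 2 = 28.6 kips.

28.6 kips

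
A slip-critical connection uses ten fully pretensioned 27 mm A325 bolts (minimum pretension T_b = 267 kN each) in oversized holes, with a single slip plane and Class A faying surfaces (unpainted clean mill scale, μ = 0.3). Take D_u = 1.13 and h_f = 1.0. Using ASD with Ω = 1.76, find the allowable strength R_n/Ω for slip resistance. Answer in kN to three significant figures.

514 kN

R_n = μ · D_u · h_f · T_b · n_s · n_b = 0.3 × 1.13 × 1.0 × 267 × 1 × 10 = 905.1 kN.
Allowable strength R_n/Ω = 905.1 / 1.76 = 514 kN.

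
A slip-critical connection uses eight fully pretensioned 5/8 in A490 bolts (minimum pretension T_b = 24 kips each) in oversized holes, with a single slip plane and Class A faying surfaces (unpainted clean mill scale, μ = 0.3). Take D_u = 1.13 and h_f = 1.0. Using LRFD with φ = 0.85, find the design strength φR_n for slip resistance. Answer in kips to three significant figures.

R_n = μ · D_u · h_f · T_b · n_s · n_b = 0.3 × 1.13 × 1.0 × 24 × 1 × 8 = 65.09 kips.
Design strength φR_n = 0.85 × 65.09 = 55.3 kips.

55.3 kips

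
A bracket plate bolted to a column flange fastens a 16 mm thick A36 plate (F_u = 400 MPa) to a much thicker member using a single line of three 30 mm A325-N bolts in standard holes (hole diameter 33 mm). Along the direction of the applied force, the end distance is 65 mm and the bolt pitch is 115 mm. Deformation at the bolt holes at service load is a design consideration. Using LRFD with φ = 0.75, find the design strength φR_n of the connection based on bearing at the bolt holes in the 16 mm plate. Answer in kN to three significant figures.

971 kN

Per bolt r_n = 1.2 l_c t F_u ≤ 2.4 d t F_u; upper limit = 2.4 × 30 × 16 × 400 / 1000 = 460.8 kN.
Edge bolt: l_c = 65 − 33/2 = 48.5 mm → 1.2 × 48.5 × 16 × 400 / 1000 = 372.5 → r_n = 372.5 kN.
Interior bolts: l_c = 115 − 33 = 82 mm → 1.2 × 82 × 16 × 400 / 1000 = 629.8 → r_n = 460.8 kN.
R_n = 1 × 372.5 + 2 × 460.8 = 1294 kN.
Design strength φR_n = 0.75 × 1294 = 971 kN.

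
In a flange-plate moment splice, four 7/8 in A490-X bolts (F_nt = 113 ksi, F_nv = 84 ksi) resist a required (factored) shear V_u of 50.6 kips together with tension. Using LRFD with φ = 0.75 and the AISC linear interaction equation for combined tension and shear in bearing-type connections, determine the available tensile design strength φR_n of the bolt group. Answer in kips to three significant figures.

A_b = π·0.875²/4 = 0.6013 in²; f_rv = 50.6 / (4 × 0.6013) = 21.04 ksi.
F'_nt = 1.3 F_nt − (F_nt / φF_nv) f_rv = 1.3·113 − (113/(0.75·84))·21.04 = 109.2 ksi, capped at F_nt → F'_nt = 109.2 ksi.
R_n = F'_nt · A_b · n = 109.2 × 0.6013 × 4 = 262.6 kips.
Design strength φR_n = 0.75 × 262.6 = 197 kips.

197 kips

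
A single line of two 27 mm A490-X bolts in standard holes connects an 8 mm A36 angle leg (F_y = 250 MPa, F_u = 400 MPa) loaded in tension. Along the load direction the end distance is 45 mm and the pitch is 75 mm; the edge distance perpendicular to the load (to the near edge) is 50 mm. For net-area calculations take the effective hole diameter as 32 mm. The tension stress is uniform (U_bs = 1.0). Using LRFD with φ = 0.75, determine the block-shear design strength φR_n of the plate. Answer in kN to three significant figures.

Shear plane L_v = 45 + 1·75 = 120 mm; A_gv = 120 × 8 = 960 mm².
A_nv = (120 − 1.5·32) × 8 = 576 mm².
A_nt = (50 − 0.5·32) × 8 = 272 mm².
0.6 F_u A_nv = 138.2 kN; 0.6 F_y A_gv = 144 kN → shear rupture governs the shear term.
R_n = 138.2 + 1.0 × 400 × 272 / 1000 = 247 kN.
Design strength φR_n = 0.75 × 247 = 185 kN.

185 kN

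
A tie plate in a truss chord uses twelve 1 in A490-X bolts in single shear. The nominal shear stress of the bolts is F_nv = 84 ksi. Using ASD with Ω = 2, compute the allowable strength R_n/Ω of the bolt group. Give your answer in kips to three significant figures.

A_b = π × 1² / 4 = 0.7854 in².
R_n = F_nv · A_b · n · n_s = 84 × 0.7854 × 12 × 1 = 791.7 kips.
Allowable strength R_n/Ω = 791.7 / 2 = 396 kips.

396 kips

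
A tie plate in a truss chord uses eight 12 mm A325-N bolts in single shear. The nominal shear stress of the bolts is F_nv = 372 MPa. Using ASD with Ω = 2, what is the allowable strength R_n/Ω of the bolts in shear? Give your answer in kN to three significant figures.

168 kN

A_b = π × 12² / 4 = 113.1 mm².
R_n = F_nv · A_b · n · n_s = 372 × 113.1 × 8 × 1 / 1000 = 336.6 kN.
Allowable strength R_n/Ω = 336.6 / 2 = 168 kN.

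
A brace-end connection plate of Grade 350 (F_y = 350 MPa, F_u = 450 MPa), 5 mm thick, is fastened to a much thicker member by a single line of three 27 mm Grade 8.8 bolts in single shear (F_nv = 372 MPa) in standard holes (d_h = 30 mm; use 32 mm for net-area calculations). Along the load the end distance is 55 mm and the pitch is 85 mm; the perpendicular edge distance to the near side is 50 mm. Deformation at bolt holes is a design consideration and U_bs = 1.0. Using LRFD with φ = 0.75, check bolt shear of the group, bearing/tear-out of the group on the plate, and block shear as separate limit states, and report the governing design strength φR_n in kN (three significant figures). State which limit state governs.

Bolt shear: A_b = π·27²/4 = 572.6 mm²; R_n = 372 × 572.6 × 3 × 1 / 1000 = 639 kN → 0.75 × 639 = 479 kN.
Bearing: edge l_c = 40, r_n = 108 kN; interior l_c = 55, r_n = 145.8 kN; R_n = 108 + 2·145.8 = 399.6 kN → 300 kN.
Block shear: A_gv = 1125, A_nv = 725, A_nt = 170 mm²; R_n = min(0.6F_uA_nv, 0.6F_yA_gv) + U_bs·F_u·A_nt = 272.2 kN → 204 kN.
Block shear governs: 204 kN.

204 kN (block shear governs)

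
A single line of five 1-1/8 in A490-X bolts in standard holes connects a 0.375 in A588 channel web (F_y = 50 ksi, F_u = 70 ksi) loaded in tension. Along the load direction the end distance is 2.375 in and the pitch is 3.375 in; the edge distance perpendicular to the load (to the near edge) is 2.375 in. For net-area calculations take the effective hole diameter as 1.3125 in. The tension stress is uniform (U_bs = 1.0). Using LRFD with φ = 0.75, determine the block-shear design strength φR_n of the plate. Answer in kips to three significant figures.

Shear plane L_v = 2.375 + 4·3.375 = 15.88 in; A_gv = 15.88 × 0.375 = 5.953 in².
A_nv = (15.88 − 4.5·1.3125) × 0.375 = 3.738 in².
A_nt = (2.375 − 0.5·1.3125) × 0.375 = 0.6445 in².
0.6 F_u A_nv = 157 kips; 0.6 F_y A_gv = 178.6 kips → shear rupture governs the shear term.
R_n = 157 + 1.0 × 70 × 0.6445 = 202.1 kips.
Design strength φR_n = 0.75 × 202.1 = 152 kips.

152 kips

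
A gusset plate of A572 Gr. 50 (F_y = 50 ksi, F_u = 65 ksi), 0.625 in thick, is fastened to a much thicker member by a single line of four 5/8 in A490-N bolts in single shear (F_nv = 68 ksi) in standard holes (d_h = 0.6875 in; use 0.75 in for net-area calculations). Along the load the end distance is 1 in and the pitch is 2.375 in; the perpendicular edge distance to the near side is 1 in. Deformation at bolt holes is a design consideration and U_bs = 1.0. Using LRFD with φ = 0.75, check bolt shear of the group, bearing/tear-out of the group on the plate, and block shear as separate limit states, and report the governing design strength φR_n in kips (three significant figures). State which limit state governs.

Bolt shear: A_b = π·0.625²/4 = 0.3068 in²; R_n = 68 × 0.3068 × 4 × 1 = 83.45 kips → 0.75 × 83.45 = 62.6 kips.
Bearing: edge l_c = 0.6562, r_n = 31.99 kips; interior l_c = 1.688, r_n = 60.94 kips; R_n = 31.99 + 3·60.94 = 214.8 kips → 161 kips.
Block shear: A_gv = 5.078, A_nv = 3.438, A_nt = 0.3906 in²; R_n = min(0.6F_uA_nv, 0.6F_yA_gv) + U_bs·F_u·A_nt = 159.5 kips → 120 kips.
Bolt shear governs: 62.6 kips.

62.6 kips (bolt shear governs)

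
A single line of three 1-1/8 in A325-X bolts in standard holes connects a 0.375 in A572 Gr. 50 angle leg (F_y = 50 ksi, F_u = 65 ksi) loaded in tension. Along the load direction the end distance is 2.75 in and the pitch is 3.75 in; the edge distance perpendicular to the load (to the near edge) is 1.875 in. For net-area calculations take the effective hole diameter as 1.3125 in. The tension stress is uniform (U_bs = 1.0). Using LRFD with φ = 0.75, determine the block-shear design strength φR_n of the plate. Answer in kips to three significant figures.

Shear plane L_v = 2.75 + 2·3.75 = 10.25 in; A_gv = 10.25 × 0.375 = 3.844 in².
A_nv = (10.25 − 2.5·1.3125) × 0.375 = 2.613 in².
A_nt = (1.875 − 0.5·1.3125) × 0.375 = 0.457 in².
0.6 F_u A_nv = 101.9 kips; 0.6 F_y A_gv = 115.3 kips → shear rupture governs the shear term.
R_n = 101.9 + 1.0 × 65 × 0.457 = 131.6 kips.
Design strength φR_n = 0.75 × 131.6 = 98.7 kips.

98.7 kips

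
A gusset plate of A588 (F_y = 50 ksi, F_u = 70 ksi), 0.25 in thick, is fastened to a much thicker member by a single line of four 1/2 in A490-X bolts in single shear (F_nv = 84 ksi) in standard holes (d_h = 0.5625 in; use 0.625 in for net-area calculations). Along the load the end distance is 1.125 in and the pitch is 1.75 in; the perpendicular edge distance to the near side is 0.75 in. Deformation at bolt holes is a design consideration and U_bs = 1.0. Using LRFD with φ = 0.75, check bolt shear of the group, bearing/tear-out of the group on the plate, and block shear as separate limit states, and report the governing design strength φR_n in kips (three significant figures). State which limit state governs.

38.7 kips (block shear governs)

Bolt shear: A_b = π·0.5²/4 = 0.1963 in²; R_n = 84 × 0.1963 × 4 × 1 = 65.97 kips → 0.75 × 65.97 = 49.5 kips.
Bearing: edge l_c = 0.8438, r_n = 17.72 kips; interior l_c = 1.188, r_n = 21 kips; R_n = 17.72 + 3·21 = 80.72 kips → 60.5 kips.
Block shear: A_gv = 1.594, A_nv = 1.047, A_nt = 0.1094 in²; R_n = min(0.6F_uA_nv, 0.6F_yA_gv) + U_bs·F_u·A_nt = 51.62 kips → 38.7 kips.
Block shear governs: 38.7 kips.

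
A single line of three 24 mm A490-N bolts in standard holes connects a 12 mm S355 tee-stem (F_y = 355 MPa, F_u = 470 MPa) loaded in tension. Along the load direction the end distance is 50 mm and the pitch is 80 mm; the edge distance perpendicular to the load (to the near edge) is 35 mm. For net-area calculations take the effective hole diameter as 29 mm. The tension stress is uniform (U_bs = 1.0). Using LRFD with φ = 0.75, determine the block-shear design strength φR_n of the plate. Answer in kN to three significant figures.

436 kN

Shear plane L_v = 50 + 2·80 = 210 mm; A_gv = 210 × 12 = 2520 mm².
A_nv = (210 − 2.5·29) × 12 = 1650 mm².
A_nt = (35 − 0.5·29) × 12 = 246 mm².
0.6 F_u A_nv = 465.3 kN; 0.6 F_y A_gv = 536.8 kN → shear rupture governs the shear term.
R_n = 465.3 + 1.0 × 470 × 246 / 1000 = 580.9 kN.
Design strength φR_n = 0.75 × 580.9 = 436 kN.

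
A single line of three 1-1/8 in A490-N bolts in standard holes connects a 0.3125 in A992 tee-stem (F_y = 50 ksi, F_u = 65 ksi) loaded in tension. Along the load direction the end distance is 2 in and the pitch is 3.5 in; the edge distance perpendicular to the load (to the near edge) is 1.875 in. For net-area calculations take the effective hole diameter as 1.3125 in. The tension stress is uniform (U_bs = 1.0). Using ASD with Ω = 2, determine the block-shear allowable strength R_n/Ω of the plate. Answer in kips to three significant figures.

47.2 kips

Shear plane L_v = 2 + 2·3.5 = 9 in; A_gv = 9 × 0.3125 = 2.812 in².
A_nv = (9 − 2.5·1.3125) × 0.3125 = 1.787 in².
A_nt = (1.875 − 0.5·1.3125) × 0.3125 = 0.3809 in².
0.6 F_u A_nv = 69.7 kips; 0.6 F_y A_gv = 84.38 kips → shear rupture governs the shear term.
R_n = 69.7 + 1.0 × 65 × 0.3809 = 94.45 kips.
Allowable strength R_n/Ω = 94.45 / 2 = 47.2 kips.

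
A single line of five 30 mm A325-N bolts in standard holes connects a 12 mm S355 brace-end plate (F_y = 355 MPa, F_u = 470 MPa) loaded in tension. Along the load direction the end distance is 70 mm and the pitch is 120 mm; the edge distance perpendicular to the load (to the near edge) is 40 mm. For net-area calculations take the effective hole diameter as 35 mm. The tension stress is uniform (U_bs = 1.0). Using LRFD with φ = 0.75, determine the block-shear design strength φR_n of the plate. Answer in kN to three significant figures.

1090 kN

Shear plane L_v = 70 + 4·120 = 550 mm; A_gv = 550 × 12 = 6600 mm².
A_nv = (550 − 4.5·35) × 12 = 4710 mm².
A_nt = (40 − 0.5·35) × 12 = 270 mm².
0.6 F_u A_nv = 1328 kN; 0.6 F_y A_gv = 1406 kN → shear rupture governs the shear term.
R_n = 1328 + 1.0 × 470 × 270 / 1000 = 1455 kN.
Design strength φR_n = 0.75 × 1455 = 1090 kN.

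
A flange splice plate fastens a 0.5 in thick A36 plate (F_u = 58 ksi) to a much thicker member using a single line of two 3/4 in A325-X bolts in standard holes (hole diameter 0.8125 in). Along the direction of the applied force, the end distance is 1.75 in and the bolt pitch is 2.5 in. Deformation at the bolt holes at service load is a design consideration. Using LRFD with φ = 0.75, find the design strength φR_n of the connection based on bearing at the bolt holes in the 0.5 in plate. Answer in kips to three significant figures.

74.2 kips

Per bolt r_n = 1.2 l_c t F_u ≤ 2.4 d t F_u; upper limit = 2.4 × 0.75 × 0.5 × 58 = 52.2 kips.
Edge bolt: l_c = 1.75 − 0.8125/2 = 1.344 in → 1.2 × 1.344 × 0.5 × 58 = 46.76 → r_n = 46.76 kips.
Interior bolts: l_c = 2.5 − 0.8125 = 1.688 in → 1.2 × 1.688 × 0.5 × 58 = 58.72 → r_n = 52.2 kips.
R_n = 1 × 46.76 + 1 × 52.2 = 98.96 kips.
Design strength φR_n = 0.75 × 98.96 = 74.2 kips.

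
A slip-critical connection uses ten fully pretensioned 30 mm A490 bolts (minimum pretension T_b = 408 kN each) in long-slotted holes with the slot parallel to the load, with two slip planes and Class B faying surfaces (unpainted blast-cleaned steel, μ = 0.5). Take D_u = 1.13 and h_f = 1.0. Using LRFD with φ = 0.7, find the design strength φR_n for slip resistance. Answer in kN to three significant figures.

3230 kN

R_n = μ · D_u · h_f · T_b · n_s · n_b = 0.5 × 1.13 × 1.0 × 408 × 2 × 10 = 4610 kN.
Design strength φR_n = 0.7 × 4610 = 3230 kN.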